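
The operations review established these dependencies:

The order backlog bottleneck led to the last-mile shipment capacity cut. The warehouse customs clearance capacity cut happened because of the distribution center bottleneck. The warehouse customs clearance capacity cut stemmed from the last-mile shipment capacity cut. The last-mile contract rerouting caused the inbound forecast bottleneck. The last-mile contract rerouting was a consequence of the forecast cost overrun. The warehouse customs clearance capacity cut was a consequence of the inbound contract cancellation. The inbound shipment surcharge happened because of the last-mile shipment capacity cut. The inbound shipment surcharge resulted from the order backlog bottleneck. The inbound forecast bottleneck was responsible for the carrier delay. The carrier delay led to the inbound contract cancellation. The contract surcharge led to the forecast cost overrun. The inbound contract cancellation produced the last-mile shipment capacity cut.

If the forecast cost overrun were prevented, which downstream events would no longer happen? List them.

Downstream of the forecast cost overrun: the last-mile contract rerouting, the inbound forecast bottleneck, the carrier delay, the inbound contract cancellation, the last-mile shipment capacity cut, the warehouse customs clearance capacity cut, the inbound shipment surcharge.
Of those, still caused via another path: the last-mile shipment capacity cut, the warehouse customs clearance capacity cut, the inbound shipment surcharge.
The remainder have no surviving cause.

the carrier delay, the inbound contract cancellation, the inbound forecast bottleneck, the last-mile contract rerouting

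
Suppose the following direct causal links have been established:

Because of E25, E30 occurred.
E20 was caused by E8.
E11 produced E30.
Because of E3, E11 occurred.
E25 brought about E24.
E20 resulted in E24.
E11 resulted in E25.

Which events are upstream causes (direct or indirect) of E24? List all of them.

E11, E20, E25, E3, E8

Immediate causes of E24: E20, E25.
Further upstream: E3, E11, E8.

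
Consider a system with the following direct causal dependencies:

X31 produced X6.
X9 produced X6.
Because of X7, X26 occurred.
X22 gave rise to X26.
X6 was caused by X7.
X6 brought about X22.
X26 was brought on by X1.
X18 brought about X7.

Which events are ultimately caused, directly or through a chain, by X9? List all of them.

Direct effects: X6.
2 steps out: X22.
3 steps out: X26.
Not reachable from it: X18, X1, X7, X31.

X22, X26, X6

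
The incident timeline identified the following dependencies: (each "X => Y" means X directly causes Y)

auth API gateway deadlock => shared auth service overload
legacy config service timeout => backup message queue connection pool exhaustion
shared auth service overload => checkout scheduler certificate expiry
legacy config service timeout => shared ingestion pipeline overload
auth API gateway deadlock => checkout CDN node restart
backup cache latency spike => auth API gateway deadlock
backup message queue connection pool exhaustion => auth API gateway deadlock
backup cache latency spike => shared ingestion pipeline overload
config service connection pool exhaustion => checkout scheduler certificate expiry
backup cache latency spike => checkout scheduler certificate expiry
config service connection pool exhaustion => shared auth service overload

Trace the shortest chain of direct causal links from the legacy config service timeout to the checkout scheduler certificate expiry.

the legacy config service timeout → the backup message queue connection pool exhaustion → the auth API gateway deadlock → the shared auth service overload → the checkout scheduler certificate expiry

the legacy config service timeout → the backup message queue connection pool exhaustion
the backup message queue connection pool exhaustion → the auth API gateway deadlock
the auth API gateway deadlock → the shared auth service overload
the shared auth service overload → the checkout scheduler certificate expiry
Length: 4 steps.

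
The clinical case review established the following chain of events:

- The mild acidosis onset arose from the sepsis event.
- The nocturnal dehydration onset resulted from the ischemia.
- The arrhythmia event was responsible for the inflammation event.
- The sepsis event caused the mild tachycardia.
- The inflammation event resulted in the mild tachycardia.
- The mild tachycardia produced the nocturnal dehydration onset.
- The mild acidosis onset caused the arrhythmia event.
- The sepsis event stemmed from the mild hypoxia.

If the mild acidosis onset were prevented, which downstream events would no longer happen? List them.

Downstream of the mild acidosis onset: the arrhythmia event, the inflammation event, the mild tachycardia, the nocturnal dehydration onset.
Of those, still caused via another path: the mild tachycardia, the nocturnal dehydration onset.
The remainder have no surviving cause.

the arrhythmia event, the inflammation event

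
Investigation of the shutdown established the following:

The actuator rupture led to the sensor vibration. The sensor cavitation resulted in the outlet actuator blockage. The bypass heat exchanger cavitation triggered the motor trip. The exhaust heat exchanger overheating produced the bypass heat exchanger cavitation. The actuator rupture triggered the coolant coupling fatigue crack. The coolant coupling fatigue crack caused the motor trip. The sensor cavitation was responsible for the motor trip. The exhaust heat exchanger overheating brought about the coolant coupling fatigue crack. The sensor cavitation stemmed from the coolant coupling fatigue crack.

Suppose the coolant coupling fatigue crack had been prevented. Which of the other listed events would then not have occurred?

Downstream of the coolant coupling fatigue crack: the sensor cavitation, the motor trip, the outlet actuator blockage.
Of those, still caused via another path: the motor trip.
The remainder have no surviving cause.

the outlet actuator blockage, the sensor cavitation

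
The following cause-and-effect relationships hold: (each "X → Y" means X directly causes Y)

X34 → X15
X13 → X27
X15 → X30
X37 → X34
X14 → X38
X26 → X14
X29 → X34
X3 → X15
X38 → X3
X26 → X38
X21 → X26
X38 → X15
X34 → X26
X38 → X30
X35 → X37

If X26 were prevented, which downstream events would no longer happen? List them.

Downstream of X26: X14, X38, X3, X15, X30.
Of those, still caused via another path: X15, X30.
The remainder have no surviving cause.

X14, X3, X38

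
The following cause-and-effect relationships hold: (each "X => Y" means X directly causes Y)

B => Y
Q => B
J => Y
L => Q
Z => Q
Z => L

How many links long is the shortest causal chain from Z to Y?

3

Shortest chain: Z → Q → B → Y.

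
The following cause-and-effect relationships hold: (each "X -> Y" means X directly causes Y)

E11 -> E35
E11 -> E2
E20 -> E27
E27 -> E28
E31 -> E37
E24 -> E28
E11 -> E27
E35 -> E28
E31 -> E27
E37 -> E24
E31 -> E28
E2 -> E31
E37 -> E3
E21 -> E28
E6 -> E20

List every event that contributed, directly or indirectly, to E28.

Immediate causes of E28: E31, E35, E21, E24, E27.
Further upstream: E11, E2, E37, E6, E20.

E11, E2, E20, E21, E24, E27, E31, E35, E37, E6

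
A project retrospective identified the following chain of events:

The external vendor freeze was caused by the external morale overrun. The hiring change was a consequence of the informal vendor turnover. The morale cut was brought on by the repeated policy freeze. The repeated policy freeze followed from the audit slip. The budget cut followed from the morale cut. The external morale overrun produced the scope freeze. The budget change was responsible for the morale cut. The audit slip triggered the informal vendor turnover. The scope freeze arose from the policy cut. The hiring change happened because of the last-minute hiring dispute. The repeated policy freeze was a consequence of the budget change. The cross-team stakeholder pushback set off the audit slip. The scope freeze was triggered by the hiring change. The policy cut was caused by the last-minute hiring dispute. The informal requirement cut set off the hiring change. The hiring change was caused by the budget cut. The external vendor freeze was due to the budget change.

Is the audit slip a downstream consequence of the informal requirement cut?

No

The informal requirement cut leads to the hiring change, the scope freeze; the audit slip is not among them.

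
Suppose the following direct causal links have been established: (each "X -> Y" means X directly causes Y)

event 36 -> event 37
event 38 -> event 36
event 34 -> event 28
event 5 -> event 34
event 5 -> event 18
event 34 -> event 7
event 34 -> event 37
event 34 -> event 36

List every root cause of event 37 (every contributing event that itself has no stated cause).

Tracing upstream from event 37: event 37 ← event 34 ← event 5.
A separate upstream branch: event 37 ← event 36 ← event 38.
Each of those chain origins has no stated cause.

event 38, event 5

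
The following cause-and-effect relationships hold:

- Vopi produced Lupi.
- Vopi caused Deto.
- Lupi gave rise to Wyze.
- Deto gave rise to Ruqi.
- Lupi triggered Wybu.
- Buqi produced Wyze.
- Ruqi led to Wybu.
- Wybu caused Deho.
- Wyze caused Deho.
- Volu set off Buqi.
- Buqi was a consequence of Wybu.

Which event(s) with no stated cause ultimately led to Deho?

Tracing upstream from Deho: Deho ← Wybu ← Lupi ← Vopi.
A separate upstream branch: Deho ← Wyze ← Buqi ← Volu.
Each of those chain origins has no stated cause.

Volu, Vopi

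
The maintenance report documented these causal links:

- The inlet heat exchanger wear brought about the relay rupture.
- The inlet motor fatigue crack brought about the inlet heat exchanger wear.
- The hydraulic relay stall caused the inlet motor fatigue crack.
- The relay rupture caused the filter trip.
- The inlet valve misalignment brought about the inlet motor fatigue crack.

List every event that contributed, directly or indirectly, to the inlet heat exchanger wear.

Immediate cause of the inlet heat exchanger wear: the inlet motor fatigue crack.
Further upstream: the inlet valve misalignment, the hydraulic relay stall.

the hydraulic relay stall, the inlet motor fatigue crack, the inlet valve misalignment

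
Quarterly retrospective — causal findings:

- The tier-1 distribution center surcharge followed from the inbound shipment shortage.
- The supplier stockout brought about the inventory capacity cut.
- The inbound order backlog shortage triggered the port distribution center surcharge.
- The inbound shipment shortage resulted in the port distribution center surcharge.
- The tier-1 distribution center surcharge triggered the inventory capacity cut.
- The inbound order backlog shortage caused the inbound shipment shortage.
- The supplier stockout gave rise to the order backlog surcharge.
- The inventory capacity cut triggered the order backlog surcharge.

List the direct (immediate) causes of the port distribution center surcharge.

the inbound order backlog shortage, the inbound shipment shortage → the port distribution center surcharge with nothing further upstream stated.

the inbound order backlog shortage, the inbound shipment shortage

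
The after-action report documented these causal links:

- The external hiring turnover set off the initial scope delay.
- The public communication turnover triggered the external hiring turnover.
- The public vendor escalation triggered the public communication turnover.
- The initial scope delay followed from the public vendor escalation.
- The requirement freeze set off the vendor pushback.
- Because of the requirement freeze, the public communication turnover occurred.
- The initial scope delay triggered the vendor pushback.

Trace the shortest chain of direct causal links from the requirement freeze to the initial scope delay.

the requirement freeze → the public communication turnover → the external hiring turnover → the initial scope delay

the requirement freeze → the public communication turnover
the public communication turnover → the external hiring turnover
the external hiring turnover → the initial scope delay
Length: 3 steps.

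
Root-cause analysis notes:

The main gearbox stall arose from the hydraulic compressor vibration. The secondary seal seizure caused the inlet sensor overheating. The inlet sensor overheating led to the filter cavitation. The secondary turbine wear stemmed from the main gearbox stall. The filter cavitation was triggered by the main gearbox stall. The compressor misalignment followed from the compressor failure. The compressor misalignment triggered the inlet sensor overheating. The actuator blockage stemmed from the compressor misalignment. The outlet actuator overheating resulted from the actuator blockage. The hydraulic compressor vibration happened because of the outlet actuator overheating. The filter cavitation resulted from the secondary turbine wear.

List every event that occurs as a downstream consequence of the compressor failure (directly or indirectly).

the actuator blockage, the compressor misalignment, the filter cavitation, the hydraulic compressor vibration, the inlet sensor overheating, the main gearbox stall, the outlet actuator overheating, the secondary turbine wear

Direct effects: the compressor misalignment.
2 steps out: the actuator blockage, the inlet sensor overheating.
3 steps out: the outlet actuator overheating, the filter cavitation.
4 steps out: the hydraulic compressor vibration.
5 steps out: the main gearbox stall.
6 steps out: the secondary turbine wear.
Not reachable from it: the secondary seal seizure.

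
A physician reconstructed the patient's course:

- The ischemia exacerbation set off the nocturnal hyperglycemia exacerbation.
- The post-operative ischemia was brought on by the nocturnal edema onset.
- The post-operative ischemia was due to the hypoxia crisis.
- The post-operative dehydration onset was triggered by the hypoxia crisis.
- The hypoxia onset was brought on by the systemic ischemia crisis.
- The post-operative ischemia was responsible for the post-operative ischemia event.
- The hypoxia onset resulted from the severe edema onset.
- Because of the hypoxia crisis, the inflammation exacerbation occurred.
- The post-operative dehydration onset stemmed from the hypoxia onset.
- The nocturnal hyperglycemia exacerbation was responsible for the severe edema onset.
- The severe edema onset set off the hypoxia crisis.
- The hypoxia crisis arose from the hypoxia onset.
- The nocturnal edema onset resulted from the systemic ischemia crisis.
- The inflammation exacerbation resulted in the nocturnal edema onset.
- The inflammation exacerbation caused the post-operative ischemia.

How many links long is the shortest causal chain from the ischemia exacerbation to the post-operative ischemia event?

5

Shortest chain: the ischemia exacerbation → the nocturnal hyperglycemia exacerbation → the severe edema onset → the hypoxia crisis → the post-operative ischemia → the post-operative ischemia event.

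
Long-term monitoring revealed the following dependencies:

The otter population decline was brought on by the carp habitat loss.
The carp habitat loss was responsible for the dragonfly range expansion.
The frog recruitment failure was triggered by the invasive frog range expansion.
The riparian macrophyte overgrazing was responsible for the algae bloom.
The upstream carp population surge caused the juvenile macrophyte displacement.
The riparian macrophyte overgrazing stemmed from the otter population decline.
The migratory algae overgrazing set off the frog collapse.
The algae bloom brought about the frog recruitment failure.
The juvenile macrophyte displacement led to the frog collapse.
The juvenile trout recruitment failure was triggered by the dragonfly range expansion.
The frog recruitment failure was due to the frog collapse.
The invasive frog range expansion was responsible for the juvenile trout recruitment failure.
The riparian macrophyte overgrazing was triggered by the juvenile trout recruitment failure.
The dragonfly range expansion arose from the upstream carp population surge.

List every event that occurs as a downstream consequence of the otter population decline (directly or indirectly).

Direct effects: the riparian macrophyte overgrazing.
2 steps out: the algae bloom.
3 steps out: the frog recruitment failure.
Not reachable from it: the invasive frog range expansion, the upstream carp population surge, the carp habitat loss, the dragonfly range expansion, the migratory algae overgrazing, the juvenile macrophyte displacement, the juvenile trout recruitment failure, the frog collapse.

the algae bloom, the frog recruitment failure, the riparian macrophyte overgrazing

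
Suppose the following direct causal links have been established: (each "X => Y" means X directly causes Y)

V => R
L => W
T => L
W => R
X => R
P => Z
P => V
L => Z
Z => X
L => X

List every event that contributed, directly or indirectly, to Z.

Immediate causes of Z: L, P.
Further upstream: T.

L, P, T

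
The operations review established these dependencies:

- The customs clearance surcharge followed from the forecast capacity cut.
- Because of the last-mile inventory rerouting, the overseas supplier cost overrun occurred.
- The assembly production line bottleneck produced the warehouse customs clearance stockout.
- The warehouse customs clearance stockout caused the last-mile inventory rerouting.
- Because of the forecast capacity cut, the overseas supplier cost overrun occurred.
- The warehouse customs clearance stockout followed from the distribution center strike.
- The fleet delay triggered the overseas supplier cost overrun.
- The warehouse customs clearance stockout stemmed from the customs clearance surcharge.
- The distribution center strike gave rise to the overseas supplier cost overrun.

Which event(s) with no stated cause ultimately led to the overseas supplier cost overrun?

Tracing upstream from the overseas supplier cost overrun: the overseas supplier cost overrun ← the last-mile inventory rerouting ← the warehouse customs clearance stockout ← the assembly production line bottleneck.
A separate upstream branch: the overseas supplier cost overrun ← the fleet delay.
A separate upstream branch: the overseas supplier cost overrun ← the forecast capacity cut.
A separate upstream branch: the overseas supplier cost overrun ← the distribution center strike.
Each of those chain origins has no stated cause.

the assembly production line bottleneck, the distribution center strike, the fleet delay, the forecast capacity cut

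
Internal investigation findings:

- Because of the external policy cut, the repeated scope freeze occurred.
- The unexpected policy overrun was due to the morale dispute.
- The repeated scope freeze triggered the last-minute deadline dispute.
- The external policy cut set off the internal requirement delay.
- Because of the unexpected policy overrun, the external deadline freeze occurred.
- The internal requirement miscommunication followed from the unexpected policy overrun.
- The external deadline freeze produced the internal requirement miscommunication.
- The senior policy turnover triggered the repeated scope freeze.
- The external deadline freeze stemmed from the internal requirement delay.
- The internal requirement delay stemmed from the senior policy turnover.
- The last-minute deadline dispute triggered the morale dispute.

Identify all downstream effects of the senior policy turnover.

the external deadline freeze, the internal requirement delay, the internal requirement miscommunication, the last-minute deadline dispute, the morale dispute, the repeated scope freeze, the unexpected policy overrun

Direct effects: the repeated scope freeze, the internal requirement delay.
2 steps out: the last-minute deadline dispute, the external deadline freeze.
3 steps out: the morale dispute, the internal requirement miscommunication.
4 steps out: the unexpected policy overrun.
Not reachable from it: the external policy cut.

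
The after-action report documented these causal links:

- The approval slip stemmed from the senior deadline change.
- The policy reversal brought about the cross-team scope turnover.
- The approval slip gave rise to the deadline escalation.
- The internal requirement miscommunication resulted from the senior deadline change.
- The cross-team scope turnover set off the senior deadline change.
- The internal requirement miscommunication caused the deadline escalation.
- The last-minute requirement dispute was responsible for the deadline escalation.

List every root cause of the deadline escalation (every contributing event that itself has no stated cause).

the last-minute requirement dispute, the policy reversal

Tracing upstream from the deadline escalation: the deadline escalation ← the internal requirement miscommunication ← the senior deadline change ← the cross-team scope turnover ← the policy reversal.
A separate upstream branch: the deadline escalation ← the last-minute requirement dispute.
Each of those chain origins has no stated cause.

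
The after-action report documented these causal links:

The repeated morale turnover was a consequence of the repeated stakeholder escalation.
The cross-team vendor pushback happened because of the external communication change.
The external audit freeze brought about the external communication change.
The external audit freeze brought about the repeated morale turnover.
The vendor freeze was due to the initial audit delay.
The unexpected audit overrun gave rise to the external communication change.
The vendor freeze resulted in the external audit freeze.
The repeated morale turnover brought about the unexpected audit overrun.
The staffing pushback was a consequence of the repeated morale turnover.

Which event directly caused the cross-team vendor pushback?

Upstream contributors include the initial audit delay, the vendor freeze, the external audit freeze, the repeated morale turnover, the unexpected audit overrun, the repeated stakeholder escalation, but only the external communication change feeds directly into the cross-team vendor pushback.

the external communication change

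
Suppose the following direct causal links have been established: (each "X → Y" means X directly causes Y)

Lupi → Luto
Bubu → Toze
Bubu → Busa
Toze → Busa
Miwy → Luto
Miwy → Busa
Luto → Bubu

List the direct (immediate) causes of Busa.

Upstream contributors include Luto, Lupi, but only Bubu, Miwy, Toze feed directly into Busa.

Bubu, Miwy, Toze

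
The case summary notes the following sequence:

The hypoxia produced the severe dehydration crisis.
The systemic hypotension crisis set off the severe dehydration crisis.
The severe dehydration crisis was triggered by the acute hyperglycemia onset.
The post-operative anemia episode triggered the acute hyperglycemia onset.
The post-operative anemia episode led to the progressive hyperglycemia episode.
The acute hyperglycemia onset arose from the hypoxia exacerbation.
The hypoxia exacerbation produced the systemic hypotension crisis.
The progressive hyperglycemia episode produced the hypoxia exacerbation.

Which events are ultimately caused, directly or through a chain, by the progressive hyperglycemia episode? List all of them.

Direct effects: the hypoxia exacerbation.
2 steps out: the systemic hypotension crisis, the acute hyperglycemia onset.
3 steps out: the severe dehydration crisis.
Not reachable from it: the post-operative anemia episode, the hypoxia.

the acute hyperglycemia onset, the hypoxia exacerbation, the severe dehydration crisis, the systemic hypotension crisis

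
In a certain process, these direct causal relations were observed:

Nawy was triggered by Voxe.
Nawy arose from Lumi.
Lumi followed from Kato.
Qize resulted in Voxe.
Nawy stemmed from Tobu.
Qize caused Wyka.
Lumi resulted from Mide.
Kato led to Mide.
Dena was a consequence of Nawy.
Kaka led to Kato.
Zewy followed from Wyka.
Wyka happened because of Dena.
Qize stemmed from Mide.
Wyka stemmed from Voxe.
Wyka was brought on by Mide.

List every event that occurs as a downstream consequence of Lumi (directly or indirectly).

Dena, Nawy, Wyka, Zewy

Direct effects: Nawy.
2 steps out: Dena.
3 steps out: Wyka.
4 steps out: Zewy.
Not reachable from it: Kaka, Kato, Mide, Qize, Voxe, Tobu.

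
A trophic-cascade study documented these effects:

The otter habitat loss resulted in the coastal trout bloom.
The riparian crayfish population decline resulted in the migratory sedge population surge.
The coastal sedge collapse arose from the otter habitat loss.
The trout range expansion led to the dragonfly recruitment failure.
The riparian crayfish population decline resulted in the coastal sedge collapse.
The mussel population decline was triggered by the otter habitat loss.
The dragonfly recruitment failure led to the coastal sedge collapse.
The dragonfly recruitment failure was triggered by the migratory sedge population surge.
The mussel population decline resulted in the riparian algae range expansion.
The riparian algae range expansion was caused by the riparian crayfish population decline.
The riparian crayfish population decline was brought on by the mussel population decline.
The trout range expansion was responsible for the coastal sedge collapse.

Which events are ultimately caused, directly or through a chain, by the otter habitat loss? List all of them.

the coastal sedge collapse, the coastal trout bloom, the dragonfly recruitment failure, the migratory sedge population surge, the mussel population decline, the riparian algae range expansion, the riparian crayfish population decline

Direct effects: the coastal trout bloom, the mussel population decline, the coastal sedge collapse.
2 steps out: the riparian crayfish population decline, the riparian algae range expansion.
3 steps out: the migratory sedge population surge.
4 steps out: the dragonfly recruitment failure.
Not reachable from it: the trout range expansion.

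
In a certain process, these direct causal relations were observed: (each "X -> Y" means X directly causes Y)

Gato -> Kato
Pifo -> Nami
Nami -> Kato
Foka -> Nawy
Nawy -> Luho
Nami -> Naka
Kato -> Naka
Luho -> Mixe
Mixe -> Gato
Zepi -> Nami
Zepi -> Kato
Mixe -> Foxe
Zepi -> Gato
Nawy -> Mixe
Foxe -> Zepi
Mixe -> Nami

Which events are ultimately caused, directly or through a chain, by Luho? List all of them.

Direct effects: Mixe.
2 steps out: Foxe, Gato, Nami.
3 steps out: Zepi, Kato, Naka.
Not reachable from it: Foka, Nawy, Pifo.

Foxe, Gato, Kato, Mixe, Naka, Nami, Zepi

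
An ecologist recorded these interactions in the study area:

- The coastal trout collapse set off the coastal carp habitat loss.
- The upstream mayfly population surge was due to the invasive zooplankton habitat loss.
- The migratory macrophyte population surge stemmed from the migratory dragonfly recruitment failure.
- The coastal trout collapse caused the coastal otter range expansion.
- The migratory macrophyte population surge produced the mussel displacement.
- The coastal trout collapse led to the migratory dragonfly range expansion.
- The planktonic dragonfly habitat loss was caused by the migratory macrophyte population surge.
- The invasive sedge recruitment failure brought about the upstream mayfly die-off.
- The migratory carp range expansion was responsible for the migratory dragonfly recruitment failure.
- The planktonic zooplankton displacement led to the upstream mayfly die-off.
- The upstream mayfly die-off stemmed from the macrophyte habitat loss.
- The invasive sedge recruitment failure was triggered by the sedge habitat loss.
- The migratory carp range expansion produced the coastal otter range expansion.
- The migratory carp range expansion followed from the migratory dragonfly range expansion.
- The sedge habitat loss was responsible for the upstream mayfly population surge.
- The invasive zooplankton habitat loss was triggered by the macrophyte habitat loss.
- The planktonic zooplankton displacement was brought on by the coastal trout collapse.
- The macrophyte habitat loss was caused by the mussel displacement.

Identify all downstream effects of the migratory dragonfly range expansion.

Direct effects: the migratory carp range expansion.
2 steps out: the migratory dragonfly recruitment failure, the coastal otter range expansion.
3 steps out: the migratory macrophyte population surge.
4 steps out: the mussel displacement, the planktonic dragonfly habitat loss.
5 steps out: the macrophyte habitat loss.
6 steps out: the upstream mayfly die-off, the invasive zooplankton habitat loss.
7 steps out: the upstream mayfly population surge.
Not reachable from it: the coastal trout collapse, the coastal carp habitat loss, the planktonic zooplankton displacement, the sedge habitat loss, the invasive sedge recruitment failure.

the coastal otter range expansion, the invasive zooplankton habitat loss, the macrophyte habitat loss, the migratory carp range expansion, the migratory dragonfly recruitment failure, the migratory macrophyte population surge, the mussel displacement, the planktonic dragonfly habitat loss, the upstream mayfly die-off, the upstream mayfly population surge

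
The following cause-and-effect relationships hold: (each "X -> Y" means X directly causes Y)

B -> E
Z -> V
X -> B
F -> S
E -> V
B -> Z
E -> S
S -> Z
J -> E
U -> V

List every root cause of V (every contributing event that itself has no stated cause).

F, J, U, X

Tracing upstream from V: V ← E ← J.
A separate upstream branch: V ← Z ← S ← F.
A separate upstream branch: V ← E ← B ← X.
A separate upstream branch: V ← U.
Each of those chain origins has no stated cause.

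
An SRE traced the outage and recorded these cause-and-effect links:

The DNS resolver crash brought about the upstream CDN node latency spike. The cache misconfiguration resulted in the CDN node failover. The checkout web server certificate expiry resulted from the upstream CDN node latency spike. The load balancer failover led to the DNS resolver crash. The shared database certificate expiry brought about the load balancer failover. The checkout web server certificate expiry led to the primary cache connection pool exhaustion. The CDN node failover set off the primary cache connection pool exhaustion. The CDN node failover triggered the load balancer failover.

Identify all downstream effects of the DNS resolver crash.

Direct effects: the upstream CDN node latency spike.
2 steps out: the checkout web server certificate expiry.
3 steps out: the primary cache connection pool exhaustion.
Not reachable from it: the cache misconfiguration, the CDN node failover, the load balancer failover, the shared database certificate expiry.

the checkout web server certificate expiry, the primary cache connection pool exhaustion, the upstream CDN node latency spike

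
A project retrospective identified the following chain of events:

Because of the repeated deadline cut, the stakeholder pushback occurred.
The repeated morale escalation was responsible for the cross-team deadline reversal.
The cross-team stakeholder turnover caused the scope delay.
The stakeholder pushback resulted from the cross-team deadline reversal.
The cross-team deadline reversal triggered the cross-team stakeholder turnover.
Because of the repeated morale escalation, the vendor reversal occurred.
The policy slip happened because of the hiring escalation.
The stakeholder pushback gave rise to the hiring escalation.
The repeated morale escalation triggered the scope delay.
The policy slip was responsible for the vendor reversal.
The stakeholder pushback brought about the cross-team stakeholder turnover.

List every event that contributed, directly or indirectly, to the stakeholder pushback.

the cross-team deadline reversal, the repeated deadline cut, the repeated morale escalation

Immediate causes of the stakeholder pushback: the cross-team deadline reversal, the repeated deadline cut.
Further upstream: the repeated morale escalation.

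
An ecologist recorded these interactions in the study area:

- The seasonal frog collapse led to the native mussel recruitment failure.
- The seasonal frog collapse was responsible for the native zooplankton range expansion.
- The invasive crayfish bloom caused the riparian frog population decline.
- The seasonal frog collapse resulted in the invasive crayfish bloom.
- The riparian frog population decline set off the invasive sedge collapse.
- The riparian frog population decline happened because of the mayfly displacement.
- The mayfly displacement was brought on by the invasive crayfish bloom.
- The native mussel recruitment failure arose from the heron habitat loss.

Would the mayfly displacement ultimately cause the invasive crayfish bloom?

The mayfly displacement leads to the riparian frog population decline, the invasive sedge collapse; the invasive crayfish bloom is not among them.

No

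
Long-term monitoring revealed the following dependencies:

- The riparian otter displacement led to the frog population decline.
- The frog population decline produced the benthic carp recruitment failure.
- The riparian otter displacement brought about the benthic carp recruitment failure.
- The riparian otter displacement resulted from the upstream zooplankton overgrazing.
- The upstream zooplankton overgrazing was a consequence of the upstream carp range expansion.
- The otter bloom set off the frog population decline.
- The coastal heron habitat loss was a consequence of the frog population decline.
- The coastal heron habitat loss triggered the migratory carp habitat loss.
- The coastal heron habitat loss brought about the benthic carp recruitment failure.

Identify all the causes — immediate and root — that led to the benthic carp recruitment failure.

Immediate causes of the benthic carp recruitment failure: the riparian otter displacement, the frog population decline, the coastal heron habitat loss.
Further upstream: the upstream carp range expansion, the upstream zooplankton overgrazing, the otter bloom.

the coastal heron habitat loss, the frog population decline, the otter bloom, the riparian otter displacement, the upstream carp range expansion, the upstream zooplankton overgrazing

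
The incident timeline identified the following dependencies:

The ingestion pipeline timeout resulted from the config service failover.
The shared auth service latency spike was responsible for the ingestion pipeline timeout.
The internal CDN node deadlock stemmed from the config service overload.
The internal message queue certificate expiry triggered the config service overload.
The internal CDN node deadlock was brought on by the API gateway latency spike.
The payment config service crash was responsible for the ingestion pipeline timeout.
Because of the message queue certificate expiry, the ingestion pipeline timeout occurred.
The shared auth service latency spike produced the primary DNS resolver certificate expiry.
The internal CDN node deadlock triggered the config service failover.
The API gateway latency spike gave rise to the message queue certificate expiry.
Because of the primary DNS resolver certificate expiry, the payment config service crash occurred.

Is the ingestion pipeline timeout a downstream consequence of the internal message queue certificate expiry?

There is a causal chain: the internal message queue certificate expiry → the config service overload → the internal CDN node deadlock → the config service failover → the ingestion pipeline timeout.

Yes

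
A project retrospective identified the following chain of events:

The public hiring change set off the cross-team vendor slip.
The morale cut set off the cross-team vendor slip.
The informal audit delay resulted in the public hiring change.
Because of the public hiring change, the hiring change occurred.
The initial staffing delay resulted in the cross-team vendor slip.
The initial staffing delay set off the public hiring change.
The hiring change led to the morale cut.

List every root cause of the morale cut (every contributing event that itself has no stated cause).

the informal audit delay, the initial staffing delay

Tracing upstream from the morale cut: the morale cut ← the hiring change ← the public hiring change ← the initial staffing delay.
A separate upstream branch: the morale cut ← the hiring change ← the public hiring change ← the informal audit delay.
Each of those chain origins has no stated cause.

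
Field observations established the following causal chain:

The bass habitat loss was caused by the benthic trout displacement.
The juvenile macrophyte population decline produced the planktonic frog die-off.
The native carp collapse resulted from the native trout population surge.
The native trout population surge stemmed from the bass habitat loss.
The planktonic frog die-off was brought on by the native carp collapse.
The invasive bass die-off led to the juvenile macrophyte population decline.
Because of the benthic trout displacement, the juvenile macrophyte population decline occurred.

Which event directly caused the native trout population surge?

Upstream contributors include the benthic trout displacement, but only the bass habitat loss feeds directly into the native trout population surge.

the bass habitat loss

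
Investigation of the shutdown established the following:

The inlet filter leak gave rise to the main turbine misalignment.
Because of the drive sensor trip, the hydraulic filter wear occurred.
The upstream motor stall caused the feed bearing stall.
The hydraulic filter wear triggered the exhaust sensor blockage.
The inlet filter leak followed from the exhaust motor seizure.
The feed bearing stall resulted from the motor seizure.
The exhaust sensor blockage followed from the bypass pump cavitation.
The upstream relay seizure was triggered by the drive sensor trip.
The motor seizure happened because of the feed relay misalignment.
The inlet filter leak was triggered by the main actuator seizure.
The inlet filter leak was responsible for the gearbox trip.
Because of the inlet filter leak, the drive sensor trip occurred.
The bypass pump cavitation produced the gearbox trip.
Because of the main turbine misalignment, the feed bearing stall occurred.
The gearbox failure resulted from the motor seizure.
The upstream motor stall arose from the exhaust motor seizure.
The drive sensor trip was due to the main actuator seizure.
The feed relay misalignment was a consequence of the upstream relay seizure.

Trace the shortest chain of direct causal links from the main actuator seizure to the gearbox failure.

the main actuator seizure → the drive sensor trip → the upstream relay seizure → the feed relay misalignment → the motor seizure → the gearbox failure

the main actuator seizure → the drive sensor trip
the drive sensor trip → the upstream relay seizure
the upstream relay seizure → the feed relay misalignment
the feed relay misalignment → the motor seizure
the motor seizure → the gearbox failure
Length: 5 steps.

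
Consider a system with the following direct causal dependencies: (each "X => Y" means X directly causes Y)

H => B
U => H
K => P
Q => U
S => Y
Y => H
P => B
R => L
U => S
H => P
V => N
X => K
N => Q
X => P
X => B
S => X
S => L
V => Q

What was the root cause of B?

Tracing upstream from B: B ← H ← U ← Q ← V.
V has no stated cause, so it is the root.

V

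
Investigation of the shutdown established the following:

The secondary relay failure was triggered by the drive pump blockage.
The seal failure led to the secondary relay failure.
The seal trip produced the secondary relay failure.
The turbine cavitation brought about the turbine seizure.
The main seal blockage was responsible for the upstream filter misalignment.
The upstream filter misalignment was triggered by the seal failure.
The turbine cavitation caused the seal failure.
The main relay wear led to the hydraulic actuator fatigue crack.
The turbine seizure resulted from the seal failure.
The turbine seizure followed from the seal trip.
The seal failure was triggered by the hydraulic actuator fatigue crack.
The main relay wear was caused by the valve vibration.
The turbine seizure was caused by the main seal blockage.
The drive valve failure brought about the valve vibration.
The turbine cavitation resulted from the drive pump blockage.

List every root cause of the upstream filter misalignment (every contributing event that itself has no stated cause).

Tracing upstream from the upstream filter misalignment: the upstream filter misalignment ← the seal failure ← the turbine cavitation ← the drive pump blockage.
A separate upstream branch: the upstream filter misalignment ← the seal failure ← the hydraulic actuator fatigue crack ← the main relay wear ← the valve vibration ← the drive valve failure.
A separate upstream branch: the upstream filter misalignment ← the main seal blockage.
Each of those chain origins has no stated cause.

the drive pump blockage, the drive valve failure, the main seal blockage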